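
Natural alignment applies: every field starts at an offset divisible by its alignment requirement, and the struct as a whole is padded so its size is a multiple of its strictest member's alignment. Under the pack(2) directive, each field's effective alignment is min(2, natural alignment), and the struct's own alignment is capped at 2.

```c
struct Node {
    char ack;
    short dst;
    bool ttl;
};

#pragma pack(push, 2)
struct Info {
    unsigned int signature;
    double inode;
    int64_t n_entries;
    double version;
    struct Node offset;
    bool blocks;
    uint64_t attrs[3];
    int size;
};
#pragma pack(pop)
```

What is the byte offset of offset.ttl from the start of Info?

Node: 0..1  ack  (1B, 1-aligned); 1..2  -- padding (1B); 2..4  dst  (2B, 2-aligned); 4..5  ttl  (1B, 1-aligned); 5..6  -- tail padding (1B); sizeof = 6, alignof = 2
0..4  signature  (4B, 2-aligned)
4..12  inode  (8B, 2-aligned)
12..20  n_entries  (8B, 2-aligned)
20..28  version  (8B, 2-aligned)
28..34  offset  (6B, 2-aligned)
within Node: ttl at 4
28 + 4 = 32

32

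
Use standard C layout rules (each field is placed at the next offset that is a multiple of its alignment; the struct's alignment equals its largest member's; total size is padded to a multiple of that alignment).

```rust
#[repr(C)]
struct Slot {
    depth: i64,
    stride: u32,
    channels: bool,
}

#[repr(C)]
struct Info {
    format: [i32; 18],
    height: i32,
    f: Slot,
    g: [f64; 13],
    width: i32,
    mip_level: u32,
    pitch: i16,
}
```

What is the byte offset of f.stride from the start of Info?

Slot: depth at 0 (size 8, align 8) → ends 8; stride at 8 (size 4, align 4) → ends 12; channels at 12 (size 1, align 1) → ends 13; tail pad 3 to reach multiple of 8; total 16 bytes, alignment 8
format at 0 (size 72, align 4) → ends 72
height at 72 (size 4, align 4) → ends 76
pad 4 to align 8 for f
f at 80 (size 16, align 8) → ends 96
within Slot: stride at 8
80 + 8 = 88

88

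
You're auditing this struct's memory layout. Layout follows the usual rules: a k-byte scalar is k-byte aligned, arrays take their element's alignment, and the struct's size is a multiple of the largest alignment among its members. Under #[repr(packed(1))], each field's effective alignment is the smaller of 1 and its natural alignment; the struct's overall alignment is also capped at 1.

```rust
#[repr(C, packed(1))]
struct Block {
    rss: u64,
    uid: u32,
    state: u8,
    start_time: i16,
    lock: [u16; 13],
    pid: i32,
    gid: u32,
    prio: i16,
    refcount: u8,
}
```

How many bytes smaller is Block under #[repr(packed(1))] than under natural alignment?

natural layout:
  0..8  rss  (8B, 8-aligned)
  8..12  uid  (4B, 4-aligned)
  12..13  state  (1B, 1-aligned)
  13..14  -- padding (1B)
  14..16  start_time  (2B, 2-aligned)
  16..42  lock  (26B, 2-aligned)
  42..44  -- padding (2B)
  44..48  pid  (4B, 4-aligned)
  48..52  gid  (4B, 4-aligned)
  52..54  prio  (2B, 2-aligned)
  54..55  refcount  (1B, 1-aligned)
  55..56  -- tail padding (1B)
  sizeof = 56, alignof = 8
packed(1) layout:
  0..8  rss  (8B, 1-aligned)
  8..12  uid  (4B, 1-aligned)
  12..13  state  (1B, 1-aligned)
  13..15  start_time  (2B, 1-aligned)
  15..41  lock  (26B, 1-aligned)
  41..45  pid  (4B, 1-aligned)
  45..49  gid  (4B, 1-aligned)
  49..51  prio  (2B, 1-aligned)
  51..52  refcount  (1B, 1-aligned)
  sizeof = 52, alignof = 1
56 − 52 = 4

4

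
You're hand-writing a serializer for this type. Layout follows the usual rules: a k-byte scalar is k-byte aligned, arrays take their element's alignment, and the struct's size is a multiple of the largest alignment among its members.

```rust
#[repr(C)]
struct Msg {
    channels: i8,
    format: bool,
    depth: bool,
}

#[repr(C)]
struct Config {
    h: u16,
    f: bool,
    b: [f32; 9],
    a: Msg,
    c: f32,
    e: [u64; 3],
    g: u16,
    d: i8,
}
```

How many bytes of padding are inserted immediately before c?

1

Msg: channels at 0 (size 1, align 1) → ends 1; format at 1 (size 1, align 1) → ends 2; depth at 2 (size 1, align 1) → ends 3; total 3 bytes, alignment 1
h at 0 (size 2, align 2) → ends 2
f at 2 (size 1, align 1) → ends 3
pad 1 to align 4 for b
b at 4 (size 36, align 4) → ends 40
a at 40 (size 3, align 1) → ends 43
pad 1 to align 4 for c
c at 44 (size 4, align 4) → ends 48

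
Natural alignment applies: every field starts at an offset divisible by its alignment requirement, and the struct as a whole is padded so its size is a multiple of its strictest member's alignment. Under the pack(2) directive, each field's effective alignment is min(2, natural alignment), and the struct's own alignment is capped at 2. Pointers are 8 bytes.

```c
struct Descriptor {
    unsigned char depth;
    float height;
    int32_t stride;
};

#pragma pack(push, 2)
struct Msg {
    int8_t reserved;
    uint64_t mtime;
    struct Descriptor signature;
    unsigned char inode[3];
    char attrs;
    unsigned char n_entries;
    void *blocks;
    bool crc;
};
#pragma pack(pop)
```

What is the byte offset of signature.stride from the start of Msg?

18

Descriptor: @0: depth [1B, align 1] → 1; +3 pad (align 4); @4: height [4B, align 4] → 8; @8: stride [4B, align 4] → 12; size 12, align 4
@0: reserved [1B, align 1] → 1
+1 pad (align 2)
@2: mtime [8B, align 2] → 10
@10: signature [12B, align 2] → 22
within Descriptor: stride at 8
10 + 8 = 18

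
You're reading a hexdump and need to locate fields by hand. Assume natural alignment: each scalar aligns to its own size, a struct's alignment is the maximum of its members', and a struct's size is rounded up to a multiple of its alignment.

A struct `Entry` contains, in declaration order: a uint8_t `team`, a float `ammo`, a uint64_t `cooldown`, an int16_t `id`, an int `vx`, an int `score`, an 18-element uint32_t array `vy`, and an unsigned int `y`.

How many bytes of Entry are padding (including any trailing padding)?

5

team at 0 (size 1, align 1) → ends 1
pad 3 to align 4 for ammo
ammo at 4 (size 4, align 4) → ends 8
cooldown at 8 (size 8, align 8) → ends 16
id at 16 (size 2, align 2) → ends 18
pad 2 to align 4 for vx
vx at 20 (size 4, align 4) → ends 24
score at 24 (size 4, align 4) → ends 28
vy at 28 (size 72, align 4) → ends 100
y at 100 (size 4, align 4) → ends 104
total 104 bytes, alignment 8
data bytes 99, size 104 → padding 5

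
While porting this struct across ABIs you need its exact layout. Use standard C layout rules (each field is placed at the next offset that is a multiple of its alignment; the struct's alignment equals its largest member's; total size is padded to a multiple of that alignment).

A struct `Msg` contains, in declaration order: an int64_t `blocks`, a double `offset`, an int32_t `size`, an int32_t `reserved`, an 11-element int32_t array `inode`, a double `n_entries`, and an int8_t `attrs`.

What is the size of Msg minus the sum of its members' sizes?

@0: blocks [8B, align 8] → 8
@8: offset [8B, align 8] → 16
@16: size [4B, align 4] → 20
@20: reserved [4B, align 4] → 24
@24: inode [44B, align 4] → 68
+4 pad (align 8)
@72: n_entries [8B, align 8] → 80
@80: attrs [1B, align 1] → 81
+7 tail pad (align 8)
size 88, align 8
data bytes 77, size 88 → padding 11

11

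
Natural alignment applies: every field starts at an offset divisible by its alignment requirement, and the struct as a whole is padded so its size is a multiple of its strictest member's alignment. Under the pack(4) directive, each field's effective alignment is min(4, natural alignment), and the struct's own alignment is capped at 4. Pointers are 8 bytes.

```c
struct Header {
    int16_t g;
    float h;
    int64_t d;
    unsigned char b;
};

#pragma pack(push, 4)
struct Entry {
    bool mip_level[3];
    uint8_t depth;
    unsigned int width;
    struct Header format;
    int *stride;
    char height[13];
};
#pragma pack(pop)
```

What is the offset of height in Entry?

40

Header: 0..2  g  (2B, 2-aligned); 2..4  -- padding (2B); 4..8  h  (4B, 4-aligned); 8..16  d  (8B, 8-aligned); 16..17  b  (1B, 1-aligned); 17..24  -- tail padding (7B); sizeof = 24, alignof = 8
0..3  mip_level  (3B, 1-aligned)
3..4  depth  (1B, 1-aligned)
4..8  width  (4B, 4-aligned)
8..32  format  (24B, 4-aligned)
32..40  stride  (8B, 4-aligned)
40..53  height  (13B, 1-aligned)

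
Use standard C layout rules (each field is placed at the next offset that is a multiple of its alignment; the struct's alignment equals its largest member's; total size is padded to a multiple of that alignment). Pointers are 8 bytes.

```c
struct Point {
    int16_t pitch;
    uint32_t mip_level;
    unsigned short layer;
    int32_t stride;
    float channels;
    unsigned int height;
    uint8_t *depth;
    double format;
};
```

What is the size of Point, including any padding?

@0: pitch [2B, align 2] → 2
+2 pad (align 4)
@4: mip_level [4B, align 4] → 8
@8: layer [2B, align 2] → 10
+2 pad (align 4)
@12: stride [4B, align 4] → 16
@16: channels [4B, align 4] → 20
@20: height [4B, align 4] → 24
@24: depth [8B, align 8] → 32
@32: format [8B, align 8] → 40
size 40, align 8

40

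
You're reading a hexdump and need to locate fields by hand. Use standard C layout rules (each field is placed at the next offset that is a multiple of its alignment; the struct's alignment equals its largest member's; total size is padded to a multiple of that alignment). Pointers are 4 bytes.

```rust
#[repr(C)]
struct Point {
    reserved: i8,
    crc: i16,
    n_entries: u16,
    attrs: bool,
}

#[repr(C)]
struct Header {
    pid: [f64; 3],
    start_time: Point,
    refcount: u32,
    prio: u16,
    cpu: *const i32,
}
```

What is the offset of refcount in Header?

Point: 0..1  reserved  (1B, 1-aligned); 1..2  -- padding (1B); 2..4  crc  (2B, 2-aligned); 4..6  n_entries  (2B, 2-aligned); 6..7  attrs  (1B, 1-aligned); 7..8  -- tail padding (1B); sizeof = 8, alignof = 2
0..24  pid  (24B, 8-aligned)
24..32  start_time  (8B, 2-aligned)
32..36  refcount  (4B, 4-aligned)

32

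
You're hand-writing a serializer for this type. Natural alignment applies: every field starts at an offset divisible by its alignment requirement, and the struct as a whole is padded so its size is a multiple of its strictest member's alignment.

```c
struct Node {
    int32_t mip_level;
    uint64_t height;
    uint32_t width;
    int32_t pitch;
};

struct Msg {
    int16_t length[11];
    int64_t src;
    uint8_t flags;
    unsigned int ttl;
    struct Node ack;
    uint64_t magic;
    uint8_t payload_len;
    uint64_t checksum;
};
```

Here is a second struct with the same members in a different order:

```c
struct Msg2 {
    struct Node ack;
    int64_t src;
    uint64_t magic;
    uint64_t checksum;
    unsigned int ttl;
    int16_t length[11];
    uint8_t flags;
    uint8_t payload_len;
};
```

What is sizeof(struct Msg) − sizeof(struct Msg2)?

Node: mip_level at 0 (size 4, align 4) → ends 4; pad 4 to align 8 for height; height at 8 (size 8, align 8) → ends 16; width at 16 (size 4, align 4) → ends 20; pitch at 20 (size 4, align 4) → ends 24; total 24 bytes, alignment 8
length at 0 (size 22, align 2) → ends 22
pad 2 to align 8 for src
src at 24 (size 8, align 8) → ends 32
flags at 32 (size 1, align 1) → ends 33
pad 3 to align 4 for ttl
ttl at 36 (size 4, align 4) → ends 40
ack at 40 (size 24, align 8) → ends 64
magic at 64 (size 8, align 8) → ends 72
payload_len at 72 (size 1, align 1) → ends 73
pad 7 to align 8 for checksum
checksum at 80 (size 8, align 8) → ends 88
total 88 bytes, alignment 8
— Msg2 —
ack at 0 (size 24, align 8) → ends 24
src at 24 (size 8, align 8) → ends 32
magic at 32 (size 8, align 8) → ends 40
checksum at 40 (size 8, align 8) → ends 48
ttl at 48 (size 4, align 4) → ends 52
length at 52 (size 22, align 2) → ends 74
flags at 74 (size 1, align 1) → ends 75
payload_len at 75 (size 1, align 1) → ends 76
tail pad 4 to reach multiple of 8
total 80 bytes, alignment 8
88 − 80 = 8

8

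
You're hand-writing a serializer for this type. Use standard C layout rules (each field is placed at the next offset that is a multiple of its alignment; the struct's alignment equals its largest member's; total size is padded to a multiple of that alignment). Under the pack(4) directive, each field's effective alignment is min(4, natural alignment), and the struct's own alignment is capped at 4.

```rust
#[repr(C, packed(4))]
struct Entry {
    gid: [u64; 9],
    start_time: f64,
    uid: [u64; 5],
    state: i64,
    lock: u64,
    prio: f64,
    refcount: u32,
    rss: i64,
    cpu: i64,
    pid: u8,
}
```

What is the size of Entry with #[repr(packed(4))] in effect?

0..72  gid  (72B, 4-aligned)
72..80  start_time  (8B, 4-aligned)
80..120  uid  (40B, 4-aligned)
120..128  state  (8B, 4-aligned)
128..136  lock  (8B, 4-aligned)
136..144  prio  (8B, 4-aligned)
144..148  refcount  (4B, 4-aligned)
148..156  rss  (8B, 4-aligned)
156..164  cpu  (8B, 4-aligned)
164..165  pid  (1B, 1-aligned)
165..168  -- tail padding (3B)
sizeof = 168, alignof = 4

168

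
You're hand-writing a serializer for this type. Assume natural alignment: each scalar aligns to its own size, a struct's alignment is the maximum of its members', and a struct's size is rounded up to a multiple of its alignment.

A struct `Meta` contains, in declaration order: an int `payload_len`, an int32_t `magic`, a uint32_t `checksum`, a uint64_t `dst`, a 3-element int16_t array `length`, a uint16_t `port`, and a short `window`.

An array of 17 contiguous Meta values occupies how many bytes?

680

@0: payload_len [4B, align 4] → 4
@4: magic [4B, align 4] → 8
@8: checksum [4B, align 4] → 12
+4 pad (align 8)
@16: dst [8B, align 8] → 24
@24: length [6B, align 2] → 30
@30: port [2B, align 2] → 32
@32: window [2B, align 2] → 34
+6 tail pad (align 8)
size 40, align 8
array of 17: 17 × 40 = 680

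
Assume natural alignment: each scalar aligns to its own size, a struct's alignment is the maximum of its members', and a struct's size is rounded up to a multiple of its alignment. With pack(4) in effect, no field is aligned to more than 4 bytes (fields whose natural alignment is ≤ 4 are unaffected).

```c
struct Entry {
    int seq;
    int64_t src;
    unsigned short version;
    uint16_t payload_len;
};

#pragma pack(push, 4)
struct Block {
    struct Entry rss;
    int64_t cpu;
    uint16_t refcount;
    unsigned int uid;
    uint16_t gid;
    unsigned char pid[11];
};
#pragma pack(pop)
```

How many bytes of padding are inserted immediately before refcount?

Entry: 0..4  seq  (4B, 4-aligned); 4..8  -- padding (4B); 8..16  src  (8B, 8-aligned); 16..18  version  (2B, 2-aligned); 18..20  payload_len  (2B, 2-aligned); 20..24  -- tail padding (4B); sizeof = 24, alignof = 8
0..24  rss  (24B, 4-aligned)
24..32  cpu  (8B, 4-aligned)
32..34  refcount  (2B, 2-aligned)

0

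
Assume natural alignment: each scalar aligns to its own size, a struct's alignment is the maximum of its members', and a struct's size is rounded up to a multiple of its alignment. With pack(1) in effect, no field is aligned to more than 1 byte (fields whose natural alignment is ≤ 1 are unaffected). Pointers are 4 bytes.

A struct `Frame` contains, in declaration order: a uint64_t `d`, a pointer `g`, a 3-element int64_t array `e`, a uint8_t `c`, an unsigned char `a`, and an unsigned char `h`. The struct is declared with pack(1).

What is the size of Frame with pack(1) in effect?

39

d at 0 (size 8, align 1) → ends 8
g at 8 (size 4, align 1) → ends 12
e at 12 (size 24, align 1) → ends 36
c at 36 (size 1, align 1) → ends 37
a at 37 (size 1, align 1) → ends 38
h at 38 (size 1, align 1) → ends 39
total 39 bytes, alignment 1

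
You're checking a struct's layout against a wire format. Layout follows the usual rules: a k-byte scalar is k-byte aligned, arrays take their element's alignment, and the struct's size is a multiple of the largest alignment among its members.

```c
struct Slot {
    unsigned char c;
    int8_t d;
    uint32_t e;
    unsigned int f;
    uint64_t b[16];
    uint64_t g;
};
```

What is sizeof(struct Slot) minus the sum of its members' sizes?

6

c at 0 (size 1, align 1) → ends 1
d at 1 (size 1, align 1) → ends 2
pad 2 to align 4 for e
e at 4 (size 4, align 4) → ends 8
f at 8 (size 4, align 4) → ends 12
pad 4 to align 8 for b
b at 16 (size 128, align 8) → ends 144
g at 144 (size 8, align 8) → ends 152
total 152 bytes, alignment 8
data bytes 146, size 152 → padding 6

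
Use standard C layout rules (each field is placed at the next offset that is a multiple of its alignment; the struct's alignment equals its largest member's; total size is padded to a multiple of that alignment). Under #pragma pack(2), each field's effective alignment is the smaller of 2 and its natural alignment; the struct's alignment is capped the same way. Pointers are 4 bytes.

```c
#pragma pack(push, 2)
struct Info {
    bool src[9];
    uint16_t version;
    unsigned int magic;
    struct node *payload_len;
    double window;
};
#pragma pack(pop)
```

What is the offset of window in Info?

0..9  src  (9B, 1-aligned)
9..10  -- padding (1B)
10..12  version  (2B, 2-aligned)
12..16  magic  (4B, 2-aligned)
16..20  payload_len  (4B, 2-aligned)
20..28  window  (8B, 2-aligned)

20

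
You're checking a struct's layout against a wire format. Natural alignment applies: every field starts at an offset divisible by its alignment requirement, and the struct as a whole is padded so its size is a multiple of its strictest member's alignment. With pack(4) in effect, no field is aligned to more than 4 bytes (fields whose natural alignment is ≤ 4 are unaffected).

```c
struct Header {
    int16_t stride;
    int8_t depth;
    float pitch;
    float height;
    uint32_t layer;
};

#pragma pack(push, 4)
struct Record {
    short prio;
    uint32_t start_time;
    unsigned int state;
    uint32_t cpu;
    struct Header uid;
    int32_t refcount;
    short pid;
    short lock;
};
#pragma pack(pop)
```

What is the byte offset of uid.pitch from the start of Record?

20

Header: 0..2  stride  (2B, 2-aligned); 2..3  depth  (1B, 1-aligned); 3..4  -- padding (1B); 4..8  pitch  (4B, 4-aligned); 8..12  height  (4B, 4-aligned); 12..16  layer  (4B, 4-aligned); sizeof = 16, alignof = 4
0..2  prio  (2B, 2-aligned)
2..4  -- padding (2B)
4..8  start_time  (4B, 4-aligned)
8..12  state  (4B, 4-aligned)
12..16  cpu  (4B, 4-aligned)
16..32  uid  (16B, 4-aligned)
within Header: pitch at 4
16 + 4 = 20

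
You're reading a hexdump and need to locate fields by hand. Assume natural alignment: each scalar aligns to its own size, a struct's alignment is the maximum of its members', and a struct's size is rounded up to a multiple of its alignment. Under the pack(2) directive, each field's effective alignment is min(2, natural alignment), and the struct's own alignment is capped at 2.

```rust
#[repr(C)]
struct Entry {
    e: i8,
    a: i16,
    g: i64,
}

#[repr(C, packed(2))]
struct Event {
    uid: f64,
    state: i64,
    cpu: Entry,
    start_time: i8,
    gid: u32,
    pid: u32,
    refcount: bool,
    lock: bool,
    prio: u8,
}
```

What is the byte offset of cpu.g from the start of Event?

24

Entry: @0: e [1B, align 1] → 1; +1 pad (align 2); @2: a [2B, align 2] → 4; +4 pad (align 8); @8: g [8B, align 8] → 16; size 16, align 8
@0: uid [8B, align 2] → 8
@8: state [8B, align 2] → 16
@16: cpu [16B, align 2] → 32
within Entry: g at 8
16 + 8 = 24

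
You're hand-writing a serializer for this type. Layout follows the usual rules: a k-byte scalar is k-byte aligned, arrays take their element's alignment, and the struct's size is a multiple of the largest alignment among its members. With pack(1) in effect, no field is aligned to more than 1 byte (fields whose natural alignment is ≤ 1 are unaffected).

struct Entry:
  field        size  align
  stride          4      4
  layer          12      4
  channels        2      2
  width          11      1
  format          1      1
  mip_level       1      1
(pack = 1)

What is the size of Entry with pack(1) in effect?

31

@0: stride [4B, align 1] → 4
@4: layer [12B, align 1] → 16
@16: channels [2B, align 1] → 18
@18: width [11B, align 1] → 29
@29: format [1B, align 1] → 30
@30: mip_level [1B, align 1] → 31
size 31, align 1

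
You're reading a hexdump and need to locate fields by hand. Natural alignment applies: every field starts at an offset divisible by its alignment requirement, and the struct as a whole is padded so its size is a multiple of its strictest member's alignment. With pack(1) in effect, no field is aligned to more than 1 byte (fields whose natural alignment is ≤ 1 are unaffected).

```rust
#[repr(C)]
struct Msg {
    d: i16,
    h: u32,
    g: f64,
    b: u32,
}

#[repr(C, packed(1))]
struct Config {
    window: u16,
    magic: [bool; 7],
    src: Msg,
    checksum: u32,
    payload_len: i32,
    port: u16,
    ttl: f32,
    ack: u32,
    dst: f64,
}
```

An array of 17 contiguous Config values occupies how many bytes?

1003

Msg: d at 0 (size 2, align 2) → ends 2; pad 2 to align 4 for h; h at 4 (size 4, align 4) → ends 8; g at 8 (size 8, align 8) → ends 16; b at 16 (size 4, align 4) → ends 20; tail pad 4 to reach multiple of 8; total 24 bytes, alignment 8
window at 0 (size 2, align 1) → ends 2
magic at 2 (size 7, align 1) → ends 9
src at 9 (size 24, align 1) → ends 33
checksum at 33 (size 4, align 1) → ends 37
payload_len at 37 (size 4, align 1) → ends 41
port at 41 (size 2, align 1) → ends 43
ttl at 43 (size 4, align 1) → ends 47
ack at 47 (size 4, align 1) → ends 51
dst at 51 (size 8, align 1) → ends 59
total 59 bytes, alignment 1
array of 17: 17 × 59 = 1003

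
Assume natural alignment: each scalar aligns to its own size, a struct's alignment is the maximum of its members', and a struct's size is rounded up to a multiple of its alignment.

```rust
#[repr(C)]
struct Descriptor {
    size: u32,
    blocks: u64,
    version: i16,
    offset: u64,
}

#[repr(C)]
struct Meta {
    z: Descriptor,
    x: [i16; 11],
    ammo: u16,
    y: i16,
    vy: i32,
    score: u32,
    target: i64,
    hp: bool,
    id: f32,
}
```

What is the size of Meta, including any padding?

Descriptor: size at 0 (size 4, align 4) → ends 4; pad 4 to align 8 for blocks; blocks at 8 (size 8, align 8) → ends 16; version at 16 (size 2, align 2) → ends 18; pad 6 to align 8 for offset; offset at 24 (size 8, align 8) → ends 32; total 32 bytes, alignment 8
z at 0 (size 32, align 8) → ends 32
x at 32 (size 22, align 2) → ends 54
ammo at 54 (size 2, align 2) → ends 56
y at 56 (size 2, align 2) → ends 58
pad 2 to align 4 for vy
vy at 60 (size 4, align 4) → ends 64
score at 64 (size 4, align 4) → ends 68
pad 4 to align 8 for target
target at 72 (size 8, align 8) → ends 80
hp at 80 (size 1, align 1) → ends 81
pad 3 to align 4 for id
id at 84 (size 4, align 4) → ends 88
total 88 bytes, alignment 8

88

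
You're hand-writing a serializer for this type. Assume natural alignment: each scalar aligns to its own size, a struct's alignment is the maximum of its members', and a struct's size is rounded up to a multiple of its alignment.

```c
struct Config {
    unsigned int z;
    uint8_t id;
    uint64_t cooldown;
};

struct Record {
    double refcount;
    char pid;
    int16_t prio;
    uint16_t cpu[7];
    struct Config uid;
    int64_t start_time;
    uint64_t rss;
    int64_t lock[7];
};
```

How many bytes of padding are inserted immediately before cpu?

Config: 0..4  z  (4B, 4-aligned); 4..5  id  (1B, 1-aligned); 5..8  -- padding (3B); 8..16  cooldown  (8B, 8-aligned); sizeof = 16, alignof = 8
0..8  refcount  (8B, 8-aligned)
8..9  pid  (1B, 1-aligned)
9..10  -- padding (1B)
10..12  prio  (2B, 2-aligned)
12..26  cpu  (14B, 2-aligned)

0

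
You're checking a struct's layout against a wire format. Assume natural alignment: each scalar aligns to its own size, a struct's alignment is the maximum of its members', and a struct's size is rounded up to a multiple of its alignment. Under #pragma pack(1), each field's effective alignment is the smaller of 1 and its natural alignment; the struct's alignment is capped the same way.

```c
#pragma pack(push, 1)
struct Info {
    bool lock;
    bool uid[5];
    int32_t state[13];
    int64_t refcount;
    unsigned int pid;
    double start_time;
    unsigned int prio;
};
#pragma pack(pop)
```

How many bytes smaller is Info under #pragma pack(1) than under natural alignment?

14

natural layout:
  0..1  lock  (1B, 1-aligned)
  1..6  uid  (5B, 1-aligned)
  6..8  -- padding (2B)
  8..60  state  (52B, 4-aligned)
  60..64  -- padding (4B)
  64..72  refcount  (8B, 8-aligned)
  72..76  pid  (4B, 4-aligned)
  76..80  -- padding (4B)
  80..88  start_time  (8B, 8-aligned)
  88..92  prio  (4B, 4-aligned)
  92..96  -- tail padding (4B)
  sizeof = 96, alignof = 8
packed(1) layout:
  0..1  lock  (1B, 1-aligned)
  1..6  uid  (5B, 1-aligned)
  6..58  state  (52B, 1-aligned)
  58..66  refcount  (8B, 1-aligned)
  66..70  pid  (4B, 1-aligned)
  70..78  start_time  (8B, 1-aligned)
  78..82  prio  (4B, 1-aligned)
  sizeof = 82, alignof = 1
96 − 82 = 14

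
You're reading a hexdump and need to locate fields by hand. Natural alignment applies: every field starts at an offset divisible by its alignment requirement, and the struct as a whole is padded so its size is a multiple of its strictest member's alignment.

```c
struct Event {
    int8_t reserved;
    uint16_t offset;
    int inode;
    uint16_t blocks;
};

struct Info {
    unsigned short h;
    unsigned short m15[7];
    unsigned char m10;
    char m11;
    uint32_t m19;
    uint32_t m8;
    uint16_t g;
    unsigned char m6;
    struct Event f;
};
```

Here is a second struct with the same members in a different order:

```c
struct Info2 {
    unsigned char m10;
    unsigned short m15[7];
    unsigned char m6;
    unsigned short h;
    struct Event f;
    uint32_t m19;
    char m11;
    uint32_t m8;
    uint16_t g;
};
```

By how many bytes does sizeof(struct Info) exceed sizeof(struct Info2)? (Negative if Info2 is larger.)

-4

Event: 0..1  reserved  (1B, 1-aligned); 1..2  -- padding (1B); 2..4  offset  (2B, 2-aligned); 4..8  inode  (4B, 4-aligned); 8..10  blocks  (2B, 2-aligned); 10..12  -- tail padding (2B); sizeof = 12, alignof = 4
0..2  h  (2B, 2-aligned)
2..16  m15  (14B, 2-aligned)
16..17  m10  (1B, 1-aligned)
17..18  m11  (1B, 1-aligned)
18..20  -- padding (2B)
20..24  m19  (4B, 4-aligned)
24..28  m8  (4B, 4-aligned)
28..30  g  (2B, 2-aligned)
30..31  m6  (1B, 1-aligned)
31..32  -- padding (1B)
32..44  f  (12B, 4-aligned)
sizeof = 44, alignof = 4
— Info2 —
0..1  m10  (1B, 1-aligned)
1..2  -- padding (1B)
2..16  m15  (14B, 2-aligned)
16..17  m6  (1B, 1-aligned)
17..18  -- padding (1B)
18..20  h  (2B, 2-aligned)
20..32  f  (12B, 4-aligned)
32..36  m19  (4B, 4-aligned)
36..37  m11  (1B, 1-aligned)
37..40  -- padding (3B)
40..44  m8  (4B, 4-aligned)
44..46  g  (2B, 2-aligned)
46..48  -- tail padding (2B)
sizeof = 48, alignof = 4
44 − 48 = -4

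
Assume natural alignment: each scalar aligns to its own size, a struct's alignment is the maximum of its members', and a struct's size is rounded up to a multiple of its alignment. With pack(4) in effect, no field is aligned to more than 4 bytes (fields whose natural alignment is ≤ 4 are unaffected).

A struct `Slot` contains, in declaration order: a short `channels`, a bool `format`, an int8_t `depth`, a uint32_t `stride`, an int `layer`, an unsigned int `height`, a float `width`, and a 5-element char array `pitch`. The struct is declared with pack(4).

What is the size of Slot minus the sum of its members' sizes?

0..2  channels  (2B, 2-aligned)
2..3  format  (1B, 1-aligned)
3..4  depth  (1B, 1-aligned)
4..8  stride  (4B, 4-aligned)
8..12  layer  (4B, 4-aligned)
12..16  height  (4B, 4-aligned)
16..20  width  (4B, 4-aligned)
20..25  pitch  (5B, 1-aligned)
25..28  -- tail padding (3B)
sizeof = 28, alignof = 4
data bytes 25, size 28 → padding 3

3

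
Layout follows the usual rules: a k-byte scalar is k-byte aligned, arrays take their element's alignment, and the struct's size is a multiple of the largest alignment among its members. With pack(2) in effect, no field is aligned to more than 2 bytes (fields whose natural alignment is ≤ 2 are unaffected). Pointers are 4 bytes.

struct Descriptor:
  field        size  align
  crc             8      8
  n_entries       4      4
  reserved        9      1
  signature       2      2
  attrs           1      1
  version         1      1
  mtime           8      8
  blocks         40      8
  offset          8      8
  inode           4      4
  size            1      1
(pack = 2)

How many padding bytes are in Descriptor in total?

2

crc at 0 (size 8, align 2) → ends 8
n_entries at 8 (size 4, align 2) → ends 12
reserved at 12 (size 9, align 1) → ends 21
pad 1 to align 2 for signature
signature at 22 (size 2, align 2) → ends 24
attrs at 24 (size 1, align 1) → ends 25
version at 25 (size 1, align 1) → ends 26
mtime at 26 (size 8, align 2) → ends 34
blocks at 34 (size 40, align 2) → ends 74
offset at 74 (size 8, align 2) → ends 82
inode at 82 (size 4, align 2) → ends 86
size at 86 (size 1, align 1) → ends 87
tail pad 1 to reach multiple of 2
total 88 bytes, alignment 2
data bytes 86, size 88 → padding 2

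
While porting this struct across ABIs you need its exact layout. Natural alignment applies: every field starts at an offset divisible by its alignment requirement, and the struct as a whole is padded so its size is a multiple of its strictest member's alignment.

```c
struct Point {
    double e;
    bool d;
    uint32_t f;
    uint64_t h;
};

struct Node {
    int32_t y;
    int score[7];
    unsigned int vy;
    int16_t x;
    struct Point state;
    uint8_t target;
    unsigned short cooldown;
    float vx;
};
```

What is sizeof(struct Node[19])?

Point: @0: e [8B, align 8] → 8; @8: d [1B, align 1] → 9; +3 pad (align 4); @12: f [4B, align 4] → 16; @16: h [8B, align 8] → 24; size 24, align 8
@0: y [4B, align 4] → 4
@4: score [28B, align 4] → 32
@32: vy [4B, align 4] → 36
@36: x [2B, align 2] → 38
+2 pad (align 8)
@40: state [24B, align 8] → 64
@64: target [1B, align 1] → 65
+1 pad (align 2)
@66: cooldown [2B, align 2] → 68
@68: vx [4B, align 4] → 72
size 72, align 8
array of 19: 19 × 72 = 1368

1368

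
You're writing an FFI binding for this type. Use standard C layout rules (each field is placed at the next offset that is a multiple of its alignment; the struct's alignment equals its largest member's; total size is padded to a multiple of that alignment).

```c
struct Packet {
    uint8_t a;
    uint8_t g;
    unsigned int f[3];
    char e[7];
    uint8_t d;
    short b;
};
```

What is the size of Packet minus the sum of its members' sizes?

4

a at 0 (size 1, align 1) → ends 1
g at 1 (size 1, align 1) → ends 2
pad 2 to align 4 for f
f at 4 (size 12, align 4) → ends 16
e at 16 (size 7, align 1) → ends 23
d at 23 (size 1, align 1) → ends 24
b at 24 (size 2, align 2) → ends 26
tail pad 2 to reach multiple of 4
total 28 bytes, alignment 4
data bytes 24, size 28 → padding 4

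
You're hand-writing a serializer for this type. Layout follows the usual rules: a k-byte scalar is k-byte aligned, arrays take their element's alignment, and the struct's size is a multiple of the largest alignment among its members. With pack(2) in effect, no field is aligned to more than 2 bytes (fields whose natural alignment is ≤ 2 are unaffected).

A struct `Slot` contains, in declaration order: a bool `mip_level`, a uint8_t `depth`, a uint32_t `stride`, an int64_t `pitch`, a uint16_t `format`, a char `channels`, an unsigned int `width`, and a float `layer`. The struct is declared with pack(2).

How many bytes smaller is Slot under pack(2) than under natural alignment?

6

natural layout:
  mip_level at 0 (size 1, align 1) → ends 1
  depth at 1 (size 1, align 1) → ends 2
  pad 2 to align 4 for stride
  stride at 4 (size 4, align 4) → ends 8
  pitch at 8 (size 8, align 8) → ends 16
  format at 16 (size 2, align 2) → ends 18
  channels at 18 (size 1, align 1) → ends 19
  pad 1 to align 4 for width
  width at 20 (size 4, align 4) → ends 24
  layer at 24 (size 4, align 4) → ends 28
  tail pad 4 to reach multiple of 8
  total 32 bytes, alignment 8
packed(2) layout:
  mip_level at 0 (size 1, align 1) → ends 1
  depth at 1 (size 1, align 1) → ends 2
  stride at 2 (size 4, align 2) → ends 6
  pitch at 6 (size 8, align 2) → ends 14
  format at 14 (size 2, align 2) → ends 16
  channels at 16 (size 1, align 1) → ends 17
  pad 1 to align 2 for width
  width at 18 (size 4, align 2) → ends 22
  layer at 22 (size 4, align 2) → ends 26
  total 26 bytes, alignment 2
32 − 26 = 6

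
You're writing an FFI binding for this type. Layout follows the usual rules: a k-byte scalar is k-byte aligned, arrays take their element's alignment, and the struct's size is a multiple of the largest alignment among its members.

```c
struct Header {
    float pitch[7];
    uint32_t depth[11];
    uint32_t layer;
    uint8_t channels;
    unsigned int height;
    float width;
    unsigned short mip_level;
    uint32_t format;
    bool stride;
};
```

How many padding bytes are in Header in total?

8

0..28  pitch  (28B, 4-aligned)
28..72  depth  (44B, 4-aligned)
72..76  layer  (4B, 4-aligned)
76..77  channels  (1B, 1-aligned)
77..80  -- padding (3B)
80..84  height  (4B, 4-aligned)
84..88  width  (4B, 4-aligned)
88..90  mip_level  (2B, 2-aligned)
90..92  -- padding (2B)
92..96  format  (4B, 4-aligned)
96..97  stride  (1B, 1-aligned)
97..100  -- tail padding (3B)
sizeof = 100, alignof = 4
data bytes 92, size 100 → padding 8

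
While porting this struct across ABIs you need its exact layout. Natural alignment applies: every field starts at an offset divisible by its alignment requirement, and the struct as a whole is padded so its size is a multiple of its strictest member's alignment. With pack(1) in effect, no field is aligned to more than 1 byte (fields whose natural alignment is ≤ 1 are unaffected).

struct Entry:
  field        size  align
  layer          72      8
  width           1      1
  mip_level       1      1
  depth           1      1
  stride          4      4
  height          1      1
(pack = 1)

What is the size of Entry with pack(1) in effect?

@0: layer [72B, align 1] → 72
@72: width [1B, align 1] → 73
@73: mip_level [1B, align 1] → 74
@74: depth [1B, align 1] → 75
@75: stride [4B, align 1] → 79
@79: height [1B, align 1] → 80
size 80, align 1

80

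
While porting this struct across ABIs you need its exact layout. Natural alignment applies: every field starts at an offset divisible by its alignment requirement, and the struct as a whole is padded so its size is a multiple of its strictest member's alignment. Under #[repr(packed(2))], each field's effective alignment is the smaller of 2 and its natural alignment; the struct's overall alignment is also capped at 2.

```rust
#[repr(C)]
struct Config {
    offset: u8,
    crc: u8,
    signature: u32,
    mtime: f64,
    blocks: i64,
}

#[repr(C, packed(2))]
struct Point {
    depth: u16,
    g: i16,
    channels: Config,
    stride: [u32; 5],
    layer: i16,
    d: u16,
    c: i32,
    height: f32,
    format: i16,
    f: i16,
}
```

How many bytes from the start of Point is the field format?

60

Config: offset at 0 (size 1, align 1) → ends 1; crc at 1 (size 1, align 1) → ends 2; pad 2 to align 4 for signature; signature at 4 (size 4, align 4) → ends 8; mtime at 8 (size 8, align 8) → ends 16; blocks at 16 (size 8, align 8) → ends 24; total 24 bytes, alignment 8
depth at 0 (size 2, align 2) → ends 2
g at 2 (size 2, align 2) → ends 4
channels at 4 (size 24, align 2) → ends 28
stride at 28 (size 20, align 2) → ends 48
layer at 48 (size 2, align 2) → ends 50
d at 50 (size 2, align 2) → ends 52
c at 52 (size 4, align 2) → ends 56
height at 56 (size 4, align 2) → ends 60
format at 60 (size 2, align 2) → ends 62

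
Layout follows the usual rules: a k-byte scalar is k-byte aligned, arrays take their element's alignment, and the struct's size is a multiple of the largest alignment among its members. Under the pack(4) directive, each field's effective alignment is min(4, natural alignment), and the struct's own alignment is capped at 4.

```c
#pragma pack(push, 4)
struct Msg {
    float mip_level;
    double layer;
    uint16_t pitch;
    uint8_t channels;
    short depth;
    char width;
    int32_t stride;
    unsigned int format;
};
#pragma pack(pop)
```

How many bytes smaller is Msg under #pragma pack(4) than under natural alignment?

4

natural layout:
  @0: mip_level [4B, align 4] → 4
  +4 pad (align 8)
  @8: layer [8B, align 8] → 16
  @16: pitch [2B, align 2] → 18
  @18: channels [1B, align 1] → 19
  +1 pad (align 2)
  @20: depth [2B, align 2] → 22
  @22: width [1B, align 1] → 23
  +1 pad (align 4)
  @24: stride [4B, align 4] → 28
  @28: format [4B, align 4] → 32
  size 32, align 8
packed(4) layout:
  @0: mip_level [4B, align 4] → 4
  @4: layer [8B, align 4] → 12
  @12: pitch [2B, align 2] → 14
  @14: channels [1B, align 1] → 15
  +1 pad (align 2)
  @16: depth [2B, align 2] → 18
  @18: width [1B, align 1] → 19
  +1 pad (align 4)
  @20: stride [4B, align 4] → 24
  @24: format [4B, align 4] → 28
  size 28, align 4
32 − 28 = 4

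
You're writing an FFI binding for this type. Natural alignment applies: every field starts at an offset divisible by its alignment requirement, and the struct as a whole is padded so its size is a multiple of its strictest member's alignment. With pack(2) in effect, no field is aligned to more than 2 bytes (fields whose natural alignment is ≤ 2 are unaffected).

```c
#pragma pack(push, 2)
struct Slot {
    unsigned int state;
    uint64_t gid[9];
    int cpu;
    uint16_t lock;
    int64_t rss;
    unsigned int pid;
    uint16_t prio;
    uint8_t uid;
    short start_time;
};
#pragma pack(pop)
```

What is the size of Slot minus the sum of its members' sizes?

1

@0: state [4B, align 2] → 4
@4: gid [72B, align 2] → 76
@76: cpu [4B, align 2] → 80
@80: lock [2B, align 2] → 82
@82: rss [8B, align 2] → 90
@90: pid [4B, align 2] → 94
@94: prio [2B, align 2] → 96
@96: uid [1B, align 1] → 97
+1 pad (align 2)
@98: start_time [2B, align 2] → 100
size 100, align 2
data bytes 99, size 100 → padding 1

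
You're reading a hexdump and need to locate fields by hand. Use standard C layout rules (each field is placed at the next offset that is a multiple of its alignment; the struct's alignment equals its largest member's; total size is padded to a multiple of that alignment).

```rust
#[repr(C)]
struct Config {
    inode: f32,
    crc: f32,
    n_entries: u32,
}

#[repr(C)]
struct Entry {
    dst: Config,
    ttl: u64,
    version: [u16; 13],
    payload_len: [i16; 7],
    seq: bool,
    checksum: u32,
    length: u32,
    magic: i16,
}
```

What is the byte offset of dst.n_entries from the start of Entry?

8

Config: inode at 0 (size 4, align 4) → ends 4; crc at 4 (size 4, align 4) → ends 8; n_entries at 8 (size 4, align 4) → ends 12; total 12 bytes, alignment 4
dst at 0 (size 12, align 4) → ends 12
within Config: n_entries at 8
0 + 8 = 8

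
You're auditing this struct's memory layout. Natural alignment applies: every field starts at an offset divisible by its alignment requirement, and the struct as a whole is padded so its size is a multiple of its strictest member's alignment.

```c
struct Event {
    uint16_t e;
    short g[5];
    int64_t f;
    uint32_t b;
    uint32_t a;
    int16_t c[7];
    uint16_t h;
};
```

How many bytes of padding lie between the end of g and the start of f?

4

0..2  e  (2B, 2-aligned)
2..12  g  (10B, 2-aligned)
12..16  -- padding (4B)
16..24  f  (8B, 8-aligned)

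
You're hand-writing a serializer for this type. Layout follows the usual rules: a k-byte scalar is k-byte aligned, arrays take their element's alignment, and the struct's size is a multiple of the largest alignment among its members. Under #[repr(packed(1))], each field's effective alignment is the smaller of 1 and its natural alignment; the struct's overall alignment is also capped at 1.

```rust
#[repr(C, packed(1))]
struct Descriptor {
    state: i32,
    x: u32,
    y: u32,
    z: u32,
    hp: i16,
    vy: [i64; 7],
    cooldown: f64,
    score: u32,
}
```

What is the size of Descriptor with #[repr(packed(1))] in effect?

state at 0 (size 4, align 1) → ends 4
x at 4 (size 4, align 1) → ends 8
y at 8 (size 4, align 1) → ends 12
z at 12 (size 4, align 1) → ends 16
hp at 16 (size 2, align 1) → ends 18
vy at 18 (size 56, align 1) → ends 74
cooldown at 74 (size 8, align 1) → ends 82
score at 82 (size 4, align 1) → ends 86
total 86 bytes, alignment 1

86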